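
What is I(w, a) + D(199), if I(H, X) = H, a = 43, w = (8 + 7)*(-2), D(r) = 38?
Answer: 8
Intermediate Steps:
w = -30 (w = 15*(-2) = -30)
I(w, a) + D(199) = -30 + 38 = 8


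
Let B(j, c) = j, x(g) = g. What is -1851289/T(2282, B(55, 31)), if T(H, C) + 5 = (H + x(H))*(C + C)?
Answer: -1851289/502035 ≈ -3.6876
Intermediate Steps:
T(H, C) = -5 + 4*C*H (T(H, C) = -5 + (H + H)*(C + C) = -5 + (2*H)*(2*C) = -5 + 4*C*H)
-1851289/T(2282, B(55, 31)) = -1851289/(-5 + 4*55*2282) = -1851289/(-5 + 502040) = -1851289/502035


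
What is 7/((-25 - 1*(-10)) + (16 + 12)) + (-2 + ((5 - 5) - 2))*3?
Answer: -149/13 ≈ -11.462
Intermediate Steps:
7/((-25 - 1*(-10)) + (16 + 12)) + (-2 + ((5 - 5) - 2))*3 = 7/((-25 + 10) + 28) + (-2 + (0 - 2))*3 = 7/(-15 + 28) + (-2 - 2)*3 = 7/13 - 4*3 = 7*(1/13) - 12 = 7/13 - 12 = -149/13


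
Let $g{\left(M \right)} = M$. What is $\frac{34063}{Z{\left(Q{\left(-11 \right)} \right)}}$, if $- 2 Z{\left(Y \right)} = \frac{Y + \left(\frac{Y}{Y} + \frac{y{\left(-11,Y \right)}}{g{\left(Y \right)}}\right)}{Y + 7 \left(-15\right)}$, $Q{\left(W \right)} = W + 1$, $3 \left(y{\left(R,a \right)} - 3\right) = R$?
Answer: $- \frac{58758675}{67} \approx -8.77 \cdot 10^{5}$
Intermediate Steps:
$y{\left(R,a \right)} = 3 + \frac{R}{3}$
$Q{\left(W \right)} = 1 + W$
$Z{\left(Y \right)} = - \frac{1 + Y - \frac{2}{3 Y}}{2 \left(-105 + Y\right)}$ ($Z{\left(Y \right)} = - \frac{\left(Y + \left(\frac{Y}{Y} + \frac{3 + \frac{1}{3} \left(-11\right)}{Y}\right)\right) \frac{1}{Y + 7 \left(-15\right)}}{2} = - \frac{\left(Y + \left(1 + \frac{3 - \frac{11}{3}}{Y}\right)\right) \frac{1}{Y - 105}}{2} = - \frac{\left(Y + \left(1 - \frac{2}{3 Y}\right)\right) \frac{1}{-105 + Y}}{2} = - \frac{\left(1 + Y - \frac{2}{3 Y}\right) \frac{1}{-105 + Y}}{2} = - \frac{\frac{1}{-105 + Y} \left(1 + Y - \frac{2}{3 Y}\right)}{2} = - \frac{1 + Y - \frac{2}{3 Y}}{2 \left(-105 + Y\right)}$)
$\frac{34063}{Z{\left(Q{\left(-11 \right)} \right)}} = \frac{34063}{\frac{1}{6} \frac{1}{1 - 11} \frac{1}{-105 + \left(1 - 11\right)} \left(2 - 3 \left(1 - 11\right) - 3 \left(1 - 11\right)^{2}\right)} = \frac{34063}{\frac{1}{6} \frac{1}{-10} \frac{1}{-105 - 10} \left(2 - -30 - 3 \left(-10\right)^{2}\right)} = \frac{34063}{\frac{1}{6} \left(- \frac{1}{10}\right) \frac{1}{-115} \left(2 + 30 - 300\right)} = \frac{34063}{\frac{1}{6} \left(- \frac{1}{10}\right) \left(- \frac{1}{115}\right) \left(2 + 30 - 300\right)} = \frac{34063}{\frac{1}{6} \left(- \frac{1}{10}\right) \left(- \frac{1}{115}\right) \left(-268\right)} = \frac{34063}{- \frac{67}{1725}} = 34063 \left(- \frac{1725}{67}\right) = - \frac{58758675}{67}$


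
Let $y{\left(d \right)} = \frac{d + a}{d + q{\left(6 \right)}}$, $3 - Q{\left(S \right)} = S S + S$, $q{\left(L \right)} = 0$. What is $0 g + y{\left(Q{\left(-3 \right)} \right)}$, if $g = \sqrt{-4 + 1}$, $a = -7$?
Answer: $\frac{10}{3} \approx 3.3333$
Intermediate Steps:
$Q{\left(S \right)} = 3 - S - S^{2}$ ($Q{\left(S \right)} = 3 - \left(S S + S\right) = 3 - \left(S^{2} + S\right) = 3 - \left(S + S^{2}\right) = 3 - S - S^{2}$)
$y{\left(d \right)} = \frac{-7 + d}{d}$ ($y{\left(d \right)} = \frac{d - 7}{d + 0} = \frac{-7 + d}{d}$)
$g = i \sqrt{3}$ ($g = \sqrt{-3} = i \sqrt{3} \approx 1.732 i$)
$0 g + y{\left(Q{\left(-3 \right)} \right)} = 0 i \sqrt{3} + \frac{-7 - 3}{3 - -3 - \left(-3\right)^{2}} = 0 + \frac{-7 + \left(3 + 3 - 9\right)}{3 + 3 - 9} = 0 + \frac{-7 - 3}{-3} = 0 - - \frac{10}{3} = 0 + \frac{10}{3} = \frac{10}{3}$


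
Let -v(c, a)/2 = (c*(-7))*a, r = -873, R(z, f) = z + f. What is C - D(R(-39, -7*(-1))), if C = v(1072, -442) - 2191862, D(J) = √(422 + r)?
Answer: -8825398 - I*√451 ≈ -8.8254e+6 - 21.237*I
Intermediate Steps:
R(z, f) = f + z
v(c, a) = 14*a*c (v(c, a) = -2*c*(-7)*a = -2*(-7*c)*a = -(-14)*a*c = 14*a*c)
D(J) = I*√451 (D(J) = √(422 - 873) = √(-451) = I*√451)
C = -8825398 (C = 14*(-442)*1072 - 2191862 = -6633536 - 2191862 = -8825398)
C - D(R(-39, -7*(-1))) = -8825398 - I*√451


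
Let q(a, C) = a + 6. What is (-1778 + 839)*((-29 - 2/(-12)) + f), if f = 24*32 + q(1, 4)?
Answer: -1401301/2 ≈ -7.0065e+5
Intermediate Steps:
q(a, C) = 6 + a
f = 775 (f = 24*32 + (6 + 1) = 768 + 7 = 775)
(-1778 + 839)*((-29 - 2/(-12)) + f) = (-1778 + 839)*((-29 - 2/(-12)) + 775) = -939*((-29 - 2*(-1/12)) + 775) = -939*((-29 + ⅙) + 775) = -939*(-173/6 + 775) = -939*4477/6 = -1401301/2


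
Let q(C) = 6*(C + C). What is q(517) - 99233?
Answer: -93029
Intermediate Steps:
q(C) = 12*C (q(C) = 6*(2*C) = 12*C)
q(517) - 99233 = 12*517 - 99233 = 6204 - 99233 = -93029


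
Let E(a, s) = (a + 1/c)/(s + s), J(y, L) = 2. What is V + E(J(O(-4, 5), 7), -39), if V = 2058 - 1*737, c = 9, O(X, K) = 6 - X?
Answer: 927323/702 ≈ 1321.0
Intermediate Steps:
E(a, s) = (⅑ + a)/(2*s) (E(a, s) = (a + 1/9)/(s + s) = (a + ⅑)/((2*s)) = (⅑ + a)*(1/(2*s)) = (⅑ + a)/(2*s))
V = 1321 (V = 2058 - 737 = 1321)
V + E(J(O(-4, 5), 7), -39) = 1321 + (1/18)*(1 + 9*2)/(-39) = 1321 + (1/18)*(-1/39)*(1 + 18) = 1321 + (1/18)*(-1/39)*19 = 1321 - 19/702 = 927323/702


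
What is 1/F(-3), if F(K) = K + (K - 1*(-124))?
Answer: 1/118 ≈ 0.0084746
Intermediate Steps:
F(K) = 124 + 2*K (F(K) = K + (K + 124) = K + (124 + K) = 124 + 2*K)
1/F(-3) = 1/(124 + 2*(-3)) = 1/(124 - 6) = 1/118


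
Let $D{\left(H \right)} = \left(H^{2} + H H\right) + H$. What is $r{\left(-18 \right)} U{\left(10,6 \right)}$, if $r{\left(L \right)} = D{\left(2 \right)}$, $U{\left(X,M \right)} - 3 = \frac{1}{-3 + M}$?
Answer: $\frac{100}{3} \approx 33.333$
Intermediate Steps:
$U{\left(X,M \right)} = 3 + \frac{1}{-3 + M}$
$D{\left(H \right)} = H + 2 H^{2}$ ($D{\left(H \right)} = \left(H^{2} + H^{2}\right) + H = 2 H^{2} + H = H + 2 H^{2}$)
$r{\left(L \right)} = 10$ ($r{\left(L \right)} = 2 \left(1 + 2 \cdot 2\right) = 2 \left(1 + 4\right) = 2 \cdot 5 = 10$)
$r{\left(-18 \right)} U{\left(10,6 \right)} = 10 \frac{-8 + 3 \cdot 6}{-3 + 6} = 10 \frac{-8 + 18}{3} = 10 \cdot \frac{1}{3} \cdot 10 = 10 \cdot \frac{10}{3} = \frac{100}{3}$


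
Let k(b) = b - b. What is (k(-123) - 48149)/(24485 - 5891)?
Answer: -48149/18594 ≈ -2.5895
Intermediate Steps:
k(b) = 0
(k(-123) - 48149)/(24485 - 5891) = (0 - 48149)/(24485 - 5891) = -48149/18594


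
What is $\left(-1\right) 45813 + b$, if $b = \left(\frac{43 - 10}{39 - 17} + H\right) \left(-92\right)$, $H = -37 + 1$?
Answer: $-42639$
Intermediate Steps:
$H = -36$
$b = 3174$ ($b = \left(\frac{43 - 10}{39 - 17} - 36\right) \left(-92\right) = \left(\frac{33}{22} - 36\right) \left(-92\right) = \left(33 \cdot \frac{1}{22} - 36\right) \left(-92\right) = \left(\frac{3}{2} - 36\right) \left(-92\right) = \left(- \frac{69}{2}\right) \left(-92\right) = 3174$)
$\left(-1\right) 45813 + b = \left(-1\right) 45813 + 3174 = -45813 + 3174 = -42639$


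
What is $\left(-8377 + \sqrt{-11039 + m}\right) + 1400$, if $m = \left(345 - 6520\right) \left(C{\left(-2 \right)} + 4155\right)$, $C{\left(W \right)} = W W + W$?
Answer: $-6977 + i \sqrt{25680514} \approx -6977.0 + 5067.6 i$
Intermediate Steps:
$C{\left(W \right)} = W + W^{2}$ ($C{\left(W \right)} = W^{2} + W = W + W^{2}$)
$m = -25669475$ ($m = \left(345 - 6520\right) \left(- 2 \left(1 - 2\right) + 4155\right) = - 6175 \left(\left(-2\right) \left(-1\right) + 4155\right) = - 6175 \left(2 + 4155\right) = \left(-6175\right) 4157 = -25669475$)
$\left(-8377 + \sqrt{-11039 + m}\right) + 1400 = \left(-8377 + \sqrt{-11039 - 25669475}\right) + 1400 = \left(-8377 + \sqrt{-25680514}\right) + 1400 = \left(-8377 + i \sqrt{25680514}\right) + 1400 = -6977 + i \sqrt{25680514}$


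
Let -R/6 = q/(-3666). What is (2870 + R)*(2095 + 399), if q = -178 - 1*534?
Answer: 4371627852/611 ≈ 7.1549e+6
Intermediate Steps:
q = -712 (q = -178 - 534 = -712)
R = -712/611 (R = -(-4272)/(-3666) = -(-4272)*(-1)/3666 = -6*356/1833 = -712/611 ≈ -1.1653)
(2870 + R)*(2095 + 399) = (2870 - 712/611)*(2095 + 399) = (1752858/611)*2494 = 4371627852/611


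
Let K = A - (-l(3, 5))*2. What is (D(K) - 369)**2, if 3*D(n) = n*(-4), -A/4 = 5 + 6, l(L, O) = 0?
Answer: 866761/9 ≈ 96307.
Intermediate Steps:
A = -44 (A = -4*(5 + 6) = -4*11 = -44)
K = -44 (K = -44 - (-1*0)*2 = -44 - 0*2 = -44 - 1*0 = -44 + 0 = -44)
D(n) = -4*n/3 (D(n) = (n*(-4))/3 = (-4*n)/3 = -4*n/3)
(D(K) - 369)**2 = (-4/3*(-44) - 369)**2 = (176/3 - 369)**2 = (-931/3)**2 = 866761/9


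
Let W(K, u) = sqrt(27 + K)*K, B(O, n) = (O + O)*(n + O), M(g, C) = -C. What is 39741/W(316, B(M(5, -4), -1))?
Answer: 39741*sqrt(7)/15484 ≈ 6.7905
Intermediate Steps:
B(O, n) = 2*O*(O + n) (B(O, n) = (2*O)*(O + n) = 2*O*(O + n))
W(K, u) = K*sqrt(27 + K)
39741/W(316, B(M(5, -4), -1)) = 39741/((316*sqrt(27 + 316))) = 39741/((316*sqrt(343))) = 39741/((316*(7*sqrt(7)))) = 39741/((2212*sqrt(7))) = 39741*(sqrt(7)/15484) = 39741*sqrt(7)/15484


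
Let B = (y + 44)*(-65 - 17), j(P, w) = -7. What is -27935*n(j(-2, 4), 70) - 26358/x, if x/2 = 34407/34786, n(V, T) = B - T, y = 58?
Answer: 2701987052612/11469 ≈ 2.3559e+8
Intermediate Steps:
B = -8364 (B = (58 + 44)*(-65 - 17) = 102*(-82) = -8364)
n(V, T) = -8364 - T
x = 34407/17393 (x = 2*(34407/34786) = 34407/17393 ≈ 1.9782)
-27935*n(j(-2, 4), 70) - 26358/x = -27935/(1/(-8364 - 1*70)) - 26358/34407/17393 = -27935/(1/(-8364 - 70)) - 26358*17393/34407 = -27935/(1/(-8434)) - 152814898/11469 = -27935/(-1/8434) - 152814898/11469 = -27935*(-8434) - 152814898/11469 = 235603790 - 152814898/11469 = 2701987052612/11469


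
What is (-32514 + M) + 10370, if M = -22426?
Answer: -44570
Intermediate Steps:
(-32514 + M) + 10370 = (-32514 - 22426) + 10370 = -54940 + 10370 = -44570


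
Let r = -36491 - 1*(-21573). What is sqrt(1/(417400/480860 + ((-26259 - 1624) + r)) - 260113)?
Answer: 4*I*sqrt(17215102170344307792551)/1029043573 ≈ 510.01*I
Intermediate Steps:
r = -14918 (r = -36491 + 21573 = -14918)
sqrt(1/(417400/480860 + ((-26259 - 1624) + r)) - 260113) = sqrt(1/(417400/480860 + ((-26259 - 1624) - 14918)) - 260113) = sqrt(1/(417400*(1/480860) + (-27883 - 14918)) - 260113) = sqrt(1/(20870/24043 - 42801) - 260113) = sqrt(1/(-1029043573/24043) - 260113) = sqrt(-24043/1029043573 - 260113) = sqrt(-267667610927792/1029043573) = 4*I*sqrt(17215102170344307792551)/1029043573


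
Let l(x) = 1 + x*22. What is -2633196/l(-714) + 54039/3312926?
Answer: 62765699871/374360638 ≈ 167.66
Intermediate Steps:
l(x) = 1 + 22*x
-2633196/l(-714) + 54039/3312926 = -2633196/(1 + 22*(-714)) + 54039/3312926 = -2633196/(1 - 15708) + 54039*(1/3312926) = -2633196/(-15707) + 54039/3312926 = -2633196*(-1/15707) + 54039/3312926 = 2633196/15707 + 54039/3312926 = 62765699871/374360638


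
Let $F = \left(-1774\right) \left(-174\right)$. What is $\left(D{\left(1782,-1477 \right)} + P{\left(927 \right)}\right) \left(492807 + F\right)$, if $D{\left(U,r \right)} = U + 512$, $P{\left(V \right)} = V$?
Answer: $2581576743$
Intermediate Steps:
$D{\left(U,r \right)} = 512 + U$
$F = 308676$
$\left(D{\left(1782,-1477 \right)} + P{\left(927 \right)}\right) \left(492807 + F\right) = \left(\left(512 + 1782\right) + 927\right) \left(492807 + 308676\right) = \left(2294 + 927\right) 801483 = 3221 \cdot 801483 = 2581576743$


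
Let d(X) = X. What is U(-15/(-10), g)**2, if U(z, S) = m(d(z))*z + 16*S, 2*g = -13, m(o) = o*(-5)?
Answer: 212521/16 ≈ 13283.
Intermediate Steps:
m(o) = -5*o
g = -13/2 (g = (1/2)*(-13) = -13/2 ≈ -6.5000)
U(z, S) = -5*z**2 + 16*S (U(z, S) = (-5*z)*z + 16*S = -5*z**2 + 16*S)
U(-15/(-10), g)**2 = (-5*(-15/(-10))**2 + 16*(-13/2))**2 = (-5*(-15*(-1/10))**2 - 104)**2 = (-5*(3/2)**2 - 104)**2 = (-5*9/4 - 104)**2 = (-45/4 - 104)**2 = (-461/4)**2 = 212521/16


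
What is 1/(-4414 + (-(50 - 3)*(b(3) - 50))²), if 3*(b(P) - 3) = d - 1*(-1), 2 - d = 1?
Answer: 9/42640363 ≈ 2.1107e-7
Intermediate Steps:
d = 1 (d = 2 - 1*1 = 2 - 1 = 1)
b(P) = 11/3 (b(P) = 3 + (1 - 1*(-1))/3 = 3 + (1 + 1)/3 = 3 + (⅓)*2 = 3 + ⅔ = 11/3)
1/(-4414 + (-(50 - 3)*(b(3) - 50))²) = 1/(-4414 + (-(50 - 3)*(11/3 - 50))²) = 1/(-4414 + (-47*(-139)/3)²) = 1/(-4414 + (-1*(-6533/3))²) = 1/(-4414 + (6533/3)²) = 1/(-4414 + 42680089/9) = 1/(42640363/9) = 9/42640363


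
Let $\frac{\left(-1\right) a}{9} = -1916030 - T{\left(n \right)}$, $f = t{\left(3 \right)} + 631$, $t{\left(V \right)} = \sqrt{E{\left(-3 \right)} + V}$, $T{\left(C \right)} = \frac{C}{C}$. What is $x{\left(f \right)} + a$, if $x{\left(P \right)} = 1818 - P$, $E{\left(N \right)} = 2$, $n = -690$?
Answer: $17245466 - \sqrt{5} \approx 1.7245 \cdot 10^{7}$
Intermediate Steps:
$T{\left(C \right)} = 1$
$t{\left(V \right)} = \sqrt{2 + V}$
$f = 631 + \sqrt{5}$ ($f = \sqrt{2 + 3} + 631 = \sqrt{5} + 631 = 631 + \sqrt{5} \approx 633.24$)
$a = 17244279$ ($a = - 9 \left(-1916030 - 1\right) = \left(-9\right) \left(-1916031\right) = 17244279$)
$x{\left(f \right)} + a = \left(1818 - \left(631 + \sqrt{5}\right)\right) + 17244279 = \left(1187 - \sqrt{5}\right) + 17244279 = 17245466 - \sqrt{5}$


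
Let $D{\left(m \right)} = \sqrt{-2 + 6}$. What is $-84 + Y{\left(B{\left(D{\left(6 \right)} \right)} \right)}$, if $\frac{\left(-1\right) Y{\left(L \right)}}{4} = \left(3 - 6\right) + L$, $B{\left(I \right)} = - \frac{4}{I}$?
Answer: $-64$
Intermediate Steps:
$D{\left(m \right)} = 2$ ($D{\left(m \right)} = \sqrt{4} = 2$)
$Y{\left(L \right)} = 12 - 4 L$ ($Y{\left(L \right)} = - 4 \left(\left(3 - 6\right) + L\right) = - 4 \left(-3 + L\right) = 12 - 4 L$)
$-84 + Y{\left(B{\left(D{\left(6 \right)} \right)} \right)} = -84 + \left(12 - 4 \left(- \frac{4}{2}\right)\right) = -84 + \left(12 - 4 \left(\left(-4\right) \frac{1}{2}\right)\right) = -84 + \left(12 - -8\right) = -84 + \left(12 + 8\right) = -84 + 20 = -64$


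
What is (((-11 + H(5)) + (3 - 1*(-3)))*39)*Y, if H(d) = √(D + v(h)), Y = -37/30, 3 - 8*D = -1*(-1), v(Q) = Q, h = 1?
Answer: 481/2 - 481*√5/20 ≈ 186.72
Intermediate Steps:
D = ¼ (D = 3/8 - (-1)*(-1)/8 = 3/8 - ⅛*1 = 3/8 - ⅛ = ¼ ≈ 0.25000)
Y = -37/30 (Y = -37*1/30 = -37/30 ≈ -1.2333)
H(d) = √5/2 (H(d) = √(¼ + 1) = √(5/4) = √5/2)
(((-11 + H(5)) + (3 - 1*(-3)))*39)*Y = (((-11 + √5/2) + (3 - 1*(-3)))*39)*(-37/30) = (((-11 + √5/2) + (3 + 3))*39)*(-37/30) = (((-11 + √5/2) + 6)*39)*(-37/30) = ((-5 + √5/2)*39)*(-37/30) = (-195 + 39*√5/2)*(-37/30) = 481/2 - 481*√5/20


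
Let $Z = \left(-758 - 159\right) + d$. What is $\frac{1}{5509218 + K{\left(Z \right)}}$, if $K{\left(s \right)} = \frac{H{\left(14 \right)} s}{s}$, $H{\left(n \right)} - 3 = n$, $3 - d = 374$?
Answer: $\frac{1}{5509235} \approx 1.8151 \cdot 10^{-7}$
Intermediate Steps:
$d = -371$ ($d = 3 - 374 = -371$)
$H{\left(n \right)} = 3 + n$
$Z = -1288$ ($Z = \left(-758 - 159\right) - 371 = -917 - 371 = -1288$)
$K{\left(s \right)} = 17$ ($K{\left(s \right)} = \frac{\left(3 + 14\right) s}{s} = \frac{17 s}{s} = 17$)
$\frac{1}{5509218 + K{\left(Z \right)}} = \frac{1}{5509218 + 17} = \frac{1}{5509235}$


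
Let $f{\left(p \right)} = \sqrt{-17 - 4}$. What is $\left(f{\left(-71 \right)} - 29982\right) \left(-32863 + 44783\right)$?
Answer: $-357385440 + 11920 i \sqrt{21} \approx -3.5739 \cdot 10^{8} + 54624.0 i$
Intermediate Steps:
$f{\left(p \right)} = i \sqrt{21}$ ($f{\left(p \right)} = \sqrt{-21} = i \sqrt{21}$)
$\left(f{\left(-71 \right)} - 29982\right) \left(-32863 + 44783\right) = \left(i \sqrt{21} - 29982\right) \left(-32863 + 44783\right) = \left(-29982 + i \sqrt{21}\right) 11920 = -357385440 + 11920 i \sqrt{21}$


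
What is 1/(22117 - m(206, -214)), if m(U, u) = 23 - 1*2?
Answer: 1/22096 ≈ 4.5257e-5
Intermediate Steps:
m(U, u) = 21 (m(U, u) = 23 - 2 = 21)
1/(22117 - m(206, -214)) = 1/(22117 - 1*21) = 1/(22117 - 21) = 1/22096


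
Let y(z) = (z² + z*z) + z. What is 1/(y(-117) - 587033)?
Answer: -1/559772 ≈ -1.7864e-6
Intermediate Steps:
y(z) = z + 2*z² (y(z) = (z² + z²) + z = 2*z² + z = z + 2*z²)
1/(y(-117) - 587033) = 1/(-117*(1 + 2*(-117)) - 587033) = 1/(-117*(1 - 234) - 587033) = 1/(-117*(-233) - 587033) = 1/(27261 - 587033) = 1/(-559772) = -1/559772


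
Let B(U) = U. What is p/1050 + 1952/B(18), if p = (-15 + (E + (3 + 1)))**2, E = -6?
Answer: 342467/3150 ≈ 108.72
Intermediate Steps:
p = 289 (p = (-15 + (-6 + (3 + 1)))**2 = (-15 + (-6 + 4))**2 = (-15 - 2)**2 = (-17)**2 = 289)
p/1050 + 1952/B(18) = 289/1050 + 1952/18 = 289*(1/1050) + 1952*(1/18) = 289/1050 + 976/9 = 342467/3150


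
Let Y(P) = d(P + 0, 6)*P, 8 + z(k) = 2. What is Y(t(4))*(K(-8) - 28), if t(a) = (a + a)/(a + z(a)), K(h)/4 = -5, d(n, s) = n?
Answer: -768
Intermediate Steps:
z(k) = -6 (z(k) = -8 + 2 = -6)
K(h) = -20 (K(h) = 4*(-5) = -20)
t(a) = 2*a/(-6 + a) (t(a) = (a + a)/(a - 6) = (2*a)/(-6 + a) = 2*a/(-6 + a))
Y(P) = P² (Y(P) = (P + 0)*P = P*P = P²)
Y(t(4))*(K(-8) - 28) = (2*4/(-6 + 4))²*(-20 - 28) = (2*4/(-2))²*(-48) = (2*4*(-½))²*(-48) = (-4)²*(-48) = 16*(-48) = -768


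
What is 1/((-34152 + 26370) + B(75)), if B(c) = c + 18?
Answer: -1/7689 ≈ -0.00013006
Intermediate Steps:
B(c) = 18 + c
1/((-34152 + 26370) + B(75)) = 1/((-34152 + 26370) + (18 + 75)) = 1/(-7782 + 93) = 1/(-7689) = -1/7689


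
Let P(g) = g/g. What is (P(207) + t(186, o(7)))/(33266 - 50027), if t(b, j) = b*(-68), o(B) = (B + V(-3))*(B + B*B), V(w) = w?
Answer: 12647/16761 ≈ 0.75455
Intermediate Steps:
P(g) = 1
o(B) = (-3 + B)*(B + B²) (o(B) = (B - 3)*(B + B*B) = (-3 + B)*(B + B²))
t(b, j) = -68*b
(P(207) + t(186, o(7)))/(33266 - 50027) = (1 - 68*186)/(33266 - 50027) = (1 - 12648)/(-16761) = -12647*(-1/16761) = 12647/16761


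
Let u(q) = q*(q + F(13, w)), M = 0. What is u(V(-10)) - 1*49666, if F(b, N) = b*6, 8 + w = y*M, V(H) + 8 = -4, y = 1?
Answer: -50458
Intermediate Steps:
V(H) = -12 (V(H) = -8 - 4 = -12)
w = -8 (w = -8 + 1*0 = -8 + 0 = -8)
F(b, N) = 6*b
u(q) = q*(78 + q) (u(q) = q*(q + 6*13) = q*(q + 78) = q*(78 + q))
u(V(-10)) - 1*49666 = -12*(78 - 12) - 1*49666 = -12*66 - 49666 = -792 - 49666 = -50458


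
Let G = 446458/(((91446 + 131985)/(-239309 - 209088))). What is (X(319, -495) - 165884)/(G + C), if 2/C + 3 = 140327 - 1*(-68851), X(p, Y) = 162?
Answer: 430289618148325/2326379596669816 ≈ 0.18496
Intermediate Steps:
C = 2/209175 (C = 2/(-3 + (140327 - 1*(-68851))) = 2/(-3 + (140327 + 68851)) = 2/(-3 + 209178) = 2/209175 ≈ 9.5614e-6)
G = -200190427826/223431 (G = 446458/((223431/(-448397))) = 446458/((223431*(-1/448397))) = 446458/(-223431/448397) = 446458*(-448397/223431) = -200190427826/223431 ≈ -8.9598e+5)
(X(319, -495) - 165884)/(G + C) = (162 - 165884)/(-200190427826/223431 + 2/209175) = -165722/(-4652759193339632/5192908825) = -165722*(-5192908825/4652759193339632) = 430289618148325/2326379596669816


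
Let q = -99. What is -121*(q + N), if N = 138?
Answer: -4719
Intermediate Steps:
-121*(q + N) = -121*(-99 + 138) = -121*39 = -4719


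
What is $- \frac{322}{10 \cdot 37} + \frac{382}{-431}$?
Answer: $- \frac{140061}{79735} \approx -1.7566$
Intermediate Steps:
$- \frac{322}{10 \cdot 37} + \frac{382}{-431} = - \frac{322}{370} + 382 \left(- \frac{1}{431}\right) = \left(-322\right) \frac{1}{370} - \frac{382}{431} = - \frac{161}{185} - \frac{382}{431} = - \frac{140061}{79735}$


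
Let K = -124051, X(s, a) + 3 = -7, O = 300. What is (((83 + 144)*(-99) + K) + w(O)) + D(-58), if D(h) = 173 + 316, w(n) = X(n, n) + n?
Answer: -145745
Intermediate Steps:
X(s, a) = -10 (X(s, a) = -3 - 7 = -10)
w(n) = -10 + n
D(h) = 489
(((83 + 144)*(-99) + K) + w(O)) + D(-58) = (((83 + 144)*(-99) - 124051) + (-10 + 300)) + 489 = ((227*(-99) - 124051) + 290) + 489 = ((-22473 - 124051) + 290) + 489 = (-146524 + 290) + 489 = -146234 + 489 = -145745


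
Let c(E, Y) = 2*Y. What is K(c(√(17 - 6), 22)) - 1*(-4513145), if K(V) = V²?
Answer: 4515081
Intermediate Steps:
K(c(√(17 - 6), 22)) - 1*(-4513145) = (2*22)² - 1*(-4513145) = 44² + 4513145 = 1936 + 4513145 = 4515081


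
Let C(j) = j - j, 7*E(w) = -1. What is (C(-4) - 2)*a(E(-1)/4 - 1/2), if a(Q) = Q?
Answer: 15/14 ≈ 1.0714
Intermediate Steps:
E(w) = -⅐ (E(w) = (⅐)*(-1) = -⅐)
C(j) = 0
(C(-4) - 2)*a(E(-1)/4 - 1/2) = (0 - 2)*(-⅐/4 - 1/2) = -2*(-⅐*¼ - 1*½) = -2*(-1/28 - ½) = -2*(-15/28) = 15/14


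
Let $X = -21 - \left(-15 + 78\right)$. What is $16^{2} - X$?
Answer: $340$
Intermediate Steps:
$X = -84$ ($X = -21 - 63 = -84$)
$16^{2} - X = 16^{2} - -84 = 256 + 84 = 340$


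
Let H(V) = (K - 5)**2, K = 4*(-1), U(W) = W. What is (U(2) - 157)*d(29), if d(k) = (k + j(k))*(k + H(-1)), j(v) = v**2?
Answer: -14833500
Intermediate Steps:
K = -4
H(V) = 81 (H(V) = (-4 - 5)**2 = (-9)**2 = 81)
d(k) = (81 + k)*(k + k**2) (d(k) = (k + k**2)*(k + 81) = (k + k**2)*(81 + k) = (81 + k)*(k + k**2))
(U(2) - 157)*d(29) = (2 - 157)*(29*(81 + 29**2 + 82*29)) = -4495*(81 + 841 + 2378) = -4495*3300 = -155*95700 = -14833500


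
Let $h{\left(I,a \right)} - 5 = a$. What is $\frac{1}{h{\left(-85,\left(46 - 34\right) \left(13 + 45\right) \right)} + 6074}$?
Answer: $\frac{1}{6775} \approx 0.0001476$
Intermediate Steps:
$h{\left(I,a \right)} = 5 + a$
$\frac{1}{h{\left(-85,\left(46 - 34\right) \left(13 + 45\right) \right)} + 6074} = \frac{1}{\left(5 + \left(46 - 34\right) \left(13 + 45\right)\right) + 6074} = \frac{1}{\left(5 + 12 \cdot 58\right) + 6074} = \frac{1}{\left(5 + 696\right) + 6074} = \frac{1}{701 + 6074} = \frac{1}{6775}$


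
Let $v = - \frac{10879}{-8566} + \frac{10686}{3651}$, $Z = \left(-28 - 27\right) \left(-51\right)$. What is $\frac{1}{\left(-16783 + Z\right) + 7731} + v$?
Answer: $\frac{273307288423}{65123863034} \approx 4.1967$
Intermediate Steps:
$Z = 2805$ ($Z = \left(-55\right) \left(-51\right) = 2805$)
$v = \frac{43751835}{10424822}$ ($v = \left(-10879\right) \left(- \frac{1}{8566}\right) + 10686 \cdot \frac{1}{3651} = \frac{10879}{8566} + \frac{3562}{1217} = \frac{43751835}{10424822} \approx 4.1969$)
$\frac{1}{\left(-16783 + Z\right) + 7731} + v = \frac{1}{\left(-16783 + 2805\right) + 7731} + \frac{43751835}{10424822} = \frac{1}{-13978 + 7731} + \frac{43751835}{10424822} = \frac{1}{-6247} + \frac{43751835}{10424822} = - \frac{1}{6247} + \frac{43751835}{10424822} = \frac{273307288423}{65123863034}$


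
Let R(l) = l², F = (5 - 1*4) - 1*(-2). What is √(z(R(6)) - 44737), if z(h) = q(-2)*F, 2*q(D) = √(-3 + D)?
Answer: √(-178948 + 6*I*√5)/2 ≈ 0.0079289 + 211.51*I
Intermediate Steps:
F = 3 (F = (5 - 4) + 2 = 1 + 2 = 3)
q(D) = √(-3 + D)/2
z(h) = 3*I*√5/2 (z(h) = (√(-3 - 2)/2)*3 = (√(-5)/2)*3 = ((I*√5)/2)*3 = (I*√5/2)*3 = 3*I*√5/2)
√(z(R(6)) - 44737) = √(3*I*√5/2 - 44737) = √(-44737 + 3*I*√5/2)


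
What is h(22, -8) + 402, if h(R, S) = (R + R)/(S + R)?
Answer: 2836/7 ≈ 405.14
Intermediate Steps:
h(R, S) = 2*R/(R + S) (h(R, S) = (2*R)/(R + S) = 2*R/(R + S))
h(22, -8) + 402 = 2*22/(22 - 8) + 402 = 2*22/14 + 402 = 2*22*(1/14) + 402 = 22/7 + 402 = 2836/7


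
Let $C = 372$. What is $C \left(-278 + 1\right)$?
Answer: $-103044$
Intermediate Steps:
$C \left(-278 + 1\right) = 372 \left(-278 + 1\right) = 372 \left(-277\right) = -103044$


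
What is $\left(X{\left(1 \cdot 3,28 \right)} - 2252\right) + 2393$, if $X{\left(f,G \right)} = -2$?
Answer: $139$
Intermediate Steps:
$\left(X{\left(1 \cdot 3,28 \right)} - 2252\right) + 2393 = \left(-2 - 2252\right) + 2393 = -2254 + 2393 = 139$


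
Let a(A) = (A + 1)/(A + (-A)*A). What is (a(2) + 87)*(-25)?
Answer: -4275/2 ≈ -2137.5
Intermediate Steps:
a(A) = (1 + A)/(A - A²)
(a(2) + 87)*(-25) = ((-1 - 1*2)/(2*(-1 + 2)) + 87)*(-25) = ((½)*(-1 - 2)/1 + 87)*(-25) = ((½)*1*(-3) + 87)*(-25) = (-3/2 + 87)*(-25) = (171/2)*(-25) = -4275/2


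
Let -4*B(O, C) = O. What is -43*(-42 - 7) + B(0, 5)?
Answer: 2107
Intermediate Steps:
B(O, C) = -O/4
-43*(-42 - 7) + B(0, 5) = -43*(-42 - 7) - ¼*0 = -43*(-49) + 0 = 2107 + 0 = 2107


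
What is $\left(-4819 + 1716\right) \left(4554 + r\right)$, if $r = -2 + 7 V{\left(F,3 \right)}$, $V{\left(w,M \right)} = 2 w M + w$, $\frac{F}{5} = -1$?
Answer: $-13364621$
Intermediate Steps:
$F = -5$ ($F = 5 \left(-1\right) = -5$)
$V{\left(w,M \right)} = w + 2 M w$ ($V{\left(w,M \right)} = 2 M w + w = w + 2 M w$)
$r = -247$ ($r = -2 + 7 \left(- 5 \left(1 + 2 \cdot 3\right)\right) = -2 + 7 \left(- 5 \left(1 + 6\right)\right) = -2 + 7 \left(\left(-5\right) 7\right) = -2 + 7 \left(-35\right) = -2 - 245 = -247$)
$\left(-4819 + 1716\right) \left(4554 + r\right) = \left(-4819 + 1716\right) \left(4554 - 247\right) = \left(-3103\right) 4307 = -13364621$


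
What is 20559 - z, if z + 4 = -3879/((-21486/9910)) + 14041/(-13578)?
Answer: 912889553285/48622818 ≈ 18775.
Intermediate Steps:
z = 86746961977/48622818 (z = -4 + (-3879/((-21486/9910)) + 14041/(-13578)) = -4 + (-3879/((-21486*1/9910)) + 14041*(-1/13578)) = -4 + (-3879/(-10743/4955) - 14041/13578) = -4 + (-3879*(-4955/10743) - 14041/13578) = -4 + (6406815/3581 - 14041/13578) = -4 + 86941453249/48622818 = 86746961977/48622818 ≈ 1784.1)
20559 - z = 20559 - 1*86746961977/48622818 = 20559 - 86746961977/48622818 = 912889553285/48622818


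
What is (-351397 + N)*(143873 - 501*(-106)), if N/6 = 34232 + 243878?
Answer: 259473148477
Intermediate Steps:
N = 1668660 (N = 6*(34232 + 243878) = 6*278110 = 1668660)
(-351397 + N)*(143873 - 501*(-106)) = (-351397 + 1668660)*(143873 - 501*(-106)) = 1317263*(143873 + 53106) = 1317263*196979 = 259473148477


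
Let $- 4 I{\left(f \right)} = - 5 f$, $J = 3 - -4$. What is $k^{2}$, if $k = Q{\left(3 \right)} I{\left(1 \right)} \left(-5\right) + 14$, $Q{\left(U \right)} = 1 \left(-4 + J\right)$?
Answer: $\frac{361}{16} \approx 22.563$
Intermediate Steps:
$J = 7$ ($J = 3 + 4 = 7$)
$I{\left(f \right)} = \frac{5 f}{4}$ ($I{\left(f \right)} = - \frac{\left(-5\right) f}{4} = \frac{5 f}{4}$)
$Q{\left(U \right)} = 3$ ($Q{\left(U \right)} = 1 \left(-4 + 7\right) = 1 \cdot 3 = 3$)
$k = - \frac{19}{4}$ ($k = 3 \cdot \frac{5}{4} \cdot 1 \left(-5\right) + 14 = 3 \cdot \frac{5}{4} \left(-5\right) + 14 = 3 \left(- \frac{25}{4}\right) + 14 = - \frac{75}{4} + 14 = - \frac{19}{4} \approx -4.75$)
$k^{2} = \left(- \frac{19}{4}\right)^{2} = \frac{361}{16}$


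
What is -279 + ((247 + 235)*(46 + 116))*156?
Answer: 12180825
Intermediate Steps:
-279 + ((247 + 235)*(46 + 116))*156 = -279 + (482*162)*156 = -279 + 78084*156 = -279 + 12181104 = 12180825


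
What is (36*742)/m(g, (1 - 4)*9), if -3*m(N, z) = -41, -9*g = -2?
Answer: 80136/41 ≈ 1954.5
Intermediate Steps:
g = 2/9 (g = -1/9*(-2) = 2/9 ≈ 0.22222)
m(N, z) = 41/3 (m(N, z) = -1/3*(-41) = 41/3)
(36*742)/m(g, (1 - 4)*9) = (36*742)/(41/3) = 26712*(3/41) = 80136/41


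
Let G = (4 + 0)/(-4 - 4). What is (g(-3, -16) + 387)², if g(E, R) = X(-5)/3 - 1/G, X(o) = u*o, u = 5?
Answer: 1304164/9 ≈ 1.4491e+5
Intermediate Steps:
G = -½ (G = 4/(-8) = 4*(-⅛) = -½ ≈ -0.50000)
X(o) = 5*o
g(E, R) = -19/3 (g(E, R) = (5*(-5))/3 - 1/(-½) = -25*⅓ - 1*(-2) = -25/3 + 2 = -19/3)
(g(-3, -16) + 387)² = (-19/3 + 387)² = (1142/3)² = 1304164/9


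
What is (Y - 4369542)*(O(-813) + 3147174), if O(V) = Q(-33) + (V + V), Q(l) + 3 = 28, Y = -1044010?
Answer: -17028723005296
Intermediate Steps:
Q(l) = 25 (Q(l) = -3 + 28 = 25)
O(V) = 25 + 2*V (O(V) = 25 + (V + V) = 25 + 2*V)
(Y - 4369542)*(O(-813) + 3147174) = (-1044010 - 4369542)*((25 + 2*(-813)) + 3147174) = -5413552*((25 - 1626) + 3147174) = -5413552*(-1601 + 3147174) = -5413552*3145573 = -17028723005296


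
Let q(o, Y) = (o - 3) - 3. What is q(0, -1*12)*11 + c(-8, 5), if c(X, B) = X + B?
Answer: -69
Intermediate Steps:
c(X, B) = B + X
q(o, Y) = -6 + o (q(o, Y) = (-3 + o) - 3 = -6 + o)
q(0, -1*12)*11 + c(-8, 5) = (-6 + 0)*11 + (5 - 8) = -6*11 - 3 = -66 - 3 = -69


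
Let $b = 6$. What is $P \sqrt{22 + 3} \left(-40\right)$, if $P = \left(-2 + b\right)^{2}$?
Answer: $-3200$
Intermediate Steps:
$P = 16$ ($P = \left(-2 + 6\right)^{2} = 4^{2} = 16$)
$P \sqrt{22 + 3} \left(-40\right) = 16 \sqrt{22 + 3} \left(-40\right) = 16 \sqrt{25} \left(-40\right) = 16 \cdot 5 \left(-40\right) = 80 \left(-40\right) = -3200$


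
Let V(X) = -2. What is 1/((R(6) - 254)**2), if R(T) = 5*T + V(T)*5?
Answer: 1/54756 ≈ 1.8263e-5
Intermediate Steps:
R(T) = -10 + 5*T (R(T) = 5*T - 2*5 = 5*T - 10 = -10 + 5*T)
1/((R(6) - 254)**2) = 1/(((-10 + 5*6) - 254)**2) = 1/(((-10 + 30) - 254)**2) = 1/((20 - 254)**2) = 1/((-234)**2) = 1/54756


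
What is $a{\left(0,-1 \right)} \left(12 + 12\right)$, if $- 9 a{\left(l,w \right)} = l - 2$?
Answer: $\frac{16}{3} \approx 5.3333$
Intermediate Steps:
$a{\left(l,w \right)} = \frac{2}{9} - \frac{l}{9}$ ($a{\left(l,w \right)} = - \frac{l - 2}{9} = - \frac{-2 + l}{9} = \frac{2}{9} - \frac{l}{9}$)
$a{\left(0,-1 \right)} \left(12 + 12\right) = \left(\frac{2}{9} - 0\right) \left(12 + 12\right) = \left(\frac{2}{9} + 0\right) 24 = \frac{2}{9} \cdot 24 = \frac{16}{3}$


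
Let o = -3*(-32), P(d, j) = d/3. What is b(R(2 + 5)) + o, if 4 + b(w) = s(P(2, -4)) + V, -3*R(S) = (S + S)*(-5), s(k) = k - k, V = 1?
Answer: 93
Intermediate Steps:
P(d, j) = d/3 (P(d, j) = d*(⅓) = d/3)
s(k) = 0
R(S) = 10*S/3 (R(S) = -(S + S)*(-5)/3 = -2*S*(-5)/3 = -(-10)*S/3 = 10*S/3)
b(w) = -3 (b(w) = -4 + (0 + 1) = -4 + 1 = -3)
o = 96
b(R(2 + 5)) + o = -3 + 96 = 93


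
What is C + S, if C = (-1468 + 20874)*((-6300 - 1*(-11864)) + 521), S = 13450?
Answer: 118098960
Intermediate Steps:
C = 118085510 (C = 19406*((-6300 + 11864) + 521) = 19406*(5564 + 521) = 19406*6085 = 118085510)
C + S = 118085510 + 13450 = 118098960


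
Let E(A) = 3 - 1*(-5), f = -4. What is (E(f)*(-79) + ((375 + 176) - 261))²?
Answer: 116964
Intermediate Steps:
E(A) = 8 (E(A) = 3 + 5 = 8)
(E(f)*(-79) + ((375 + 176) - 261))² = (8*(-79) + ((375 + 176) - 261))² = (-632 + (551 - 261))² = (-632 + 290)² = (-342)² = 116964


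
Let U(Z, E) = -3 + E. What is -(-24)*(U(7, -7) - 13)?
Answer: -552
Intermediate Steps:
-(-24)*(U(7, -7) - 13) = -(-24)*((-3 - 7) - 13) = -(-24)*(-10 - 13) = -(-24)*(-23) = -1*552 = -552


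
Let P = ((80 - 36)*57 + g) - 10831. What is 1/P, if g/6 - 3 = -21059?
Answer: -1/134659 ≈ -7.4262e-6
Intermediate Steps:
g = -126336 (g = 18 + 6*(-21059) = 18 - 126354 = -126336)
P = -134659 (P = ((80 - 36)*57 - 126336) - 10831 = (44*57 - 126336) - 10831 = (2508 - 126336) - 10831 = -123828 - 10831 = -134659)
1/P = 1/(-134659) = -1/134659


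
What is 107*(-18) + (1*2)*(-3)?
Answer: -1932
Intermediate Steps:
107*(-18) + (1*2)*(-3) = -1926 + 2*(-3) = -1926 - 6 = -1932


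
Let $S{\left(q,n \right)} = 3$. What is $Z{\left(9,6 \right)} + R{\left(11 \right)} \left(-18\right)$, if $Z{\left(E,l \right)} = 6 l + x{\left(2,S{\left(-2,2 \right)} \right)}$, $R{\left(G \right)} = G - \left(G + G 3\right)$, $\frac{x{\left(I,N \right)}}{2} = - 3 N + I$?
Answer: $616$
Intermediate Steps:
$x{\left(I,N \right)} = - 6 N + 2 I$ ($x{\left(I,N \right)} = 2 \left(- 3 N + I\right) = 2 \left(I - 3 N\right) = - 6 N + 2 I$)
$R{\left(G \right)} = - 3 G$ ($R{\left(G \right)} = G - \left(G + 3 G\right) = G - 4 G = - 3 G$)
$Z{\left(E,l \right)} = -14 + 6 l$ ($Z{\left(E,l \right)} = 6 l + \left(\left(-6\right) 3 + 2 \cdot 2\right) = 6 l + \left(-18 + 4\right) = 6 l - 14 = -14 + 6 l$)
$Z{\left(9,6 \right)} + R{\left(11 \right)} \left(-18\right) = \left(-14 + 6 \cdot 6\right) + \left(-3\right) 11 \left(-18\right) = \left(-14 + 36\right) - -594 = 22 + 594 = 616$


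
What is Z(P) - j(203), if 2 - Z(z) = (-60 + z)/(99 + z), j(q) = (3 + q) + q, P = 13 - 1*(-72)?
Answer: -74913/184 ≈ -407.14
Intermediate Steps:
P = 85 (P = 13 + 72 = 85)
j(q) = 3 + 2*q
Z(z) = 2 - (-60 + z)/(99 + z)
Z(P) - j(203) = (258 + 85)/(99 + 85) - (3 + 2*203) = 343/184 - (3 + 406) = (1/184)*343 - 1*409 = 343/184 - 409 = -74913/184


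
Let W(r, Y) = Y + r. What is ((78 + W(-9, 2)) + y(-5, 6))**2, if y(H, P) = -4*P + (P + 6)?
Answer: 3481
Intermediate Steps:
y(H, P) = 6 - 3*P (y(H, P) = -4*P + (6 + P) = 6 - 3*P)
((78 + W(-9, 2)) + y(-5, 6))**2 = ((78 + (2 - 9)) + (6 - 3*6))**2 = ((78 - 7) + (6 - 18))**2 = (71 - 12)**2 = 59**2 = 3481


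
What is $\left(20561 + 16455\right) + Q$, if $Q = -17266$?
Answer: $19750$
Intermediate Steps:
$\left(20561 + 16455\right) + Q = \left(20561 + 16455\right) - 17266 = 37016 - 17266 = 19750$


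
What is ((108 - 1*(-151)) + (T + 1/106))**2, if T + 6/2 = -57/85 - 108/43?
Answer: 9594760627216801/150102004900 ≈ 63922.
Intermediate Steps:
T = -22596/3655 (T = -3 + (-57/85 - 108/43) = -3 - 11631/3655 = -22596/3655 ≈ -6.1822)
((108 - 1*(-151)) + (T + 1/106))**2 = ((108 - 1*(-151)) + (-22596/3655 + 1/106))**2 = ((108 + 151) + (-22596/3655 + 1/106))**2 = (259 - 2391521/387430)**2 = (97952849/387430)**2 = 9594760627216801/150102004900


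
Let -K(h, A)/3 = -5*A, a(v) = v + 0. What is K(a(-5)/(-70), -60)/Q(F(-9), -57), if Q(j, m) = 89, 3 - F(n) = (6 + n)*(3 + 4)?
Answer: -900/89 ≈ -10.112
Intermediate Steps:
F(n) = -39 - 7*n (F(n) = 3 - (6 + n)*(3 + 4) = 3 - (6 + n)*7 = 3 - (42 + 7*n) = 3 + (-42 - 7*n) = -39 - 7*n)
a(v) = v
K(h, A) = 15*A (K(h, A) = -(-15)*A = 15*A)
K(a(-5)/(-70), -60)/Q(F(-9), -57) = (15*(-60))/89 = -900*1/89 = -900/89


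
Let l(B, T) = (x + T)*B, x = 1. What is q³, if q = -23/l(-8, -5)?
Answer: -12167/32768 ≈ -0.37131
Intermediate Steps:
l(B, T) = B*(1 + T) (l(B, T) = (1 + T)*B = B*(1 + T))
q = -23/32 (q = -23*(-1/(8*(1 - 5))) = -23/((-8*(-4))) = -23/32 ≈ -0.71875)
q³ = (-23/32)³ = -12167/32768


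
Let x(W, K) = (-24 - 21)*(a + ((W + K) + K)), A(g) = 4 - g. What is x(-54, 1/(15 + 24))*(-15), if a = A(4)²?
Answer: -473400/13 ≈ -36415.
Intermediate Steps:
a = 0 (a = (4 - 1*4)² = (4 - 4)² = 0² = 0)
x(W, K) = -90*K - 45*W (x(W, K) = (-24 - 21)*(0 + ((W + K) + K)) = -45*(0 + ((K + W) + K)) = -45*(0 + (W + 2*K)) = -45*(W + 2*K) = -90*K - 45*W)
x(-54, 1/(15 + 24))*(-15) = (-90/(15 + 24) - 45*(-54))*(-15) = (-90/39 + 2430)*(-15) = (-90*1/39 + 2430)*(-15) = (-30/13 + 2430)*(-15) = (31560/13)*(-15) = -473400/13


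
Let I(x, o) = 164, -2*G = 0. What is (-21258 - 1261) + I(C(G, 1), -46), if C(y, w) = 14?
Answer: -22355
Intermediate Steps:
G = 0 (G = -1/2*0 = 0)
(-21258 - 1261) + I(C(G, 1), -46) = (-21258 - 1261) + 164 = -22519 + 164 = -22355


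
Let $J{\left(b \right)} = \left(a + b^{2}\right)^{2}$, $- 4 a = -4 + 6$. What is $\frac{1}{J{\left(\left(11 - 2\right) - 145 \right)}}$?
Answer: $\frac{4}{1368334081} \approx 2.9233 \cdot 10^{-9}$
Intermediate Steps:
$a = - \frac{1}{2}$ ($a = - \frac{-4 + 6}{4} = \left(- \frac{1}{4}\right) 2 = - \frac{1}{2} \approx -0.5$)
$J{\left(b \right)} = \left(- \frac{1}{2} + b^{2}\right)^{2}$
$\frac{1}{J{\left(\left(11 - 2\right) - 145 \right)}} = \frac{1}{\frac{1}{4} \left(-1 + 2 \left(\left(11 - 2\right) - 145\right)^{2}\right)^{2}} = \frac{1}{\frac{1}{4} \left(-1 + 2 \left(9 - 145\right)^{2}\right)^{2}} = \frac{1}{\frac{1}{4} \left(-1 + 2 \left(-136\right)^{2}\right)^{2}} = \frac{1}{\frac{1}{4} \left(-1 + 2 \cdot 18496\right)^{2}} = \frac{1}{\frac{1}{4} \left(-1 + 36992\right)^{2}} = \frac{1}{\frac{1}{4} \cdot 36991^{2}} = \frac{1}{\frac{1}{4} \cdot 1368334081} = \frac{1}{\frac{1368334081}{4}} = \frac{4}{1368334081}$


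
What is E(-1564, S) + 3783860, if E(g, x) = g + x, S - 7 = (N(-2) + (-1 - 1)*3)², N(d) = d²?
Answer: 3782307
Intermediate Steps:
S = 11 (S = 7 + ((-2)² + (-1 - 1)*3)² = 7 + (4 - 2*3)² = 7 + (4 - 6)² = 7 + (-2)² = 7 + 4 = 11)
E(-1564, S) + 3783860 = (-1564 + 11) + 3783860 = -1553 + 3783860 = 3782307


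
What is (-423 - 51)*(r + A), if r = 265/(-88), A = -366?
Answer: 7696101/44 ≈ 1.7491e+5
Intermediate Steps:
r = -265/88 (r = 265*(-1/88) = -265/88 ≈ -3.0114)
(-423 - 51)*(r + A) = (-423 - 51)*(-265/88 - 366) = -474*(-32473/88) = 7696101/44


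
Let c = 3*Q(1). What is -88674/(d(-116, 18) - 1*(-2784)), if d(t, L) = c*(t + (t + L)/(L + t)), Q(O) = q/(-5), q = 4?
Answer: -14779/510 ≈ -28.978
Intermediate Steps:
Q(O) = -4/5 (Q(O) = 4/(-5) = 4*(-1/5) = -4/5)
c = -12/5 (c = 3*(-4/5) = -12/5 ≈ -2.4000)
d(t, L) = -12/5 - 12*t/5 (d(t, L) = -12*(t + (t + L)/(L + t))/5 = -12*(t + (L + t)/(L + t))/5 = -12*(t + 1)/5 = -12*(1 + t)/5 = -12/5 - 12*t/5)
-88674/(d(-116, 18) - 1*(-2784)) = -88674/((-12/5 - 12/5*(-116)) - 1*(-2784)) = -88674/((-12/5 + 1392/5) + 2784) = -88674/(276 + 2784) = -88674/3060 = -88674*1/3060 = -14779/510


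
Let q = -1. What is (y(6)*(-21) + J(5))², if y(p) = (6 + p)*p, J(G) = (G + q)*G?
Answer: 2226064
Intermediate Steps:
J(G) = G*(-1 + G) (J(G) = (G - 1)*G = (-1 + G)*G = G*(-1 + G))
y(p) = p*(6 + p)
(y(6)*(-21) + J(5))² = ((6*(6 + 6))*(-21) + 5*(-1 + 5))² = ((6*12)*(-21) + 5*4)² = (72*(-21) + 20)² = (-1512 + 20)² = (-1492)² = 2226064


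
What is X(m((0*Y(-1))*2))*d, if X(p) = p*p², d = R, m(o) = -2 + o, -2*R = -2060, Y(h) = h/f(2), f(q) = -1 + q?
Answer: -8240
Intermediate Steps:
Y(h) = h (Y(h) = h/(-1 + 2) = h/1 = h*1 = h)
R = 1030 (R = -½*(-2060) = 1030)
d = 1030
X(p) = p³
X(m((0*Y(-1))*2))*d = (-2 + (0*(-1))*2)³*1030 = (-2 + 0*2)³*1030 = (-2 + 0)³*1030 = (-2)³*1030 = -8*1030 = -8240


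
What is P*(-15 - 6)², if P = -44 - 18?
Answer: -27342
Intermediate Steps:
P = -62
P*(-15 - 6)² = -62*(-15 - 6)² = -62*(-21)² = -62*441 = -27342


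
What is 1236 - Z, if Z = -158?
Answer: 1394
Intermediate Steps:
1236 - Z = 1236 - (-158) = 1236 - 1*(-158) = 1236 + 158 = 1394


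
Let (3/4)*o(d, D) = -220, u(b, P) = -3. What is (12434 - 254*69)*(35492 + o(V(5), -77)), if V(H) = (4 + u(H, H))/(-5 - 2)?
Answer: -537694832/3 ≈ -1.7923e+8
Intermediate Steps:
V(H) = -⅐ (V(H) = (4 - 3)/(-5 - 2) = 1/(-7) = 1*(-⅐) = -⅐)
o(d, D) = -880/3 (o(d, D) = (4/3)*(-220) = -880/3)
(12434 - 254*69)*(35492 + o(V(5), -77)) = (12434 - 254*69)*(35492 - 880/3) = (12434 - 17526)*(105596/3) = -5092*105596/3 = -537694832/3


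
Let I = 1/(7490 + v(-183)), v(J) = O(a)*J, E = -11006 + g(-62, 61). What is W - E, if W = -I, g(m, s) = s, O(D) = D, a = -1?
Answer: 83980984/7673 ≈ 10945.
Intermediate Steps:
E = -10945 (E = -11006 + 61 = -10945)
v(J) = -J
I = 1/7673 (I = 1/(7490 - 1*(-183)) = 1/(7490 + 183) = 1/7673 ≈ 0.00013033)
W = -1/7673 (W = -1*1/7673 = -1/7673 ≈ -0.00013033)
W - E = -1/7673 - 1*(-10945) = -1/7673 + 10945 = 83980984/7673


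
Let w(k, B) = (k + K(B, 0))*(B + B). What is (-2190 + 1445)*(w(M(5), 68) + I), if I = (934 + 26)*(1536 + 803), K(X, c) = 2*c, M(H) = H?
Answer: -1673359400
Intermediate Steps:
w(k, B) = 2*B*k (w(k, B) = (k + 2*0)*(B + B) = (k + 0)*(2*B) = k*(2*B) = 2*B*k)
I = 2245440 (I = 960*2339 = 2245440)
(-2190 + 1445)*(w(M(5), 68) + I) = (-2190 + 1445)*(2*68*5 + 2245440) = -745*(680 + 2245440) = -745*2246120 = -1673359400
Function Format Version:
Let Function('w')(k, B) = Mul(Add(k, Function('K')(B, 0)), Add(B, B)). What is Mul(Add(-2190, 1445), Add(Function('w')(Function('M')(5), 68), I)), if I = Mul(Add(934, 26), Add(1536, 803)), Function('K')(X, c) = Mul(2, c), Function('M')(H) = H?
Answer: -1673359400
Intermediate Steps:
Function('w')(k, B) = Mul(2, B, k) (Function('w')(k, B) = Mul(Add(k, Mul(2, 0)), Add(B, B)) = Mul(Add(k, 0), Mul(2, B)) = Mul(k, Mul(2, B)) = Mul(2, B, k))
I = 2245440 (I = Mul(960, 2339) = 2245440)
Mul(Add(-2190, 1445), Add(Function('w')(Function('M')(5), 68), I)) = Mul(Add(-2190, 1445), Add(Mul(2, 68, 5), 2245440)) = Mul(-745, Add(680, 2245440)) = Mul(-745, 2246120) = -1673359400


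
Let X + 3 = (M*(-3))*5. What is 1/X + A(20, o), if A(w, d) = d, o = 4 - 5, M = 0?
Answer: -4/3 ≈ -1.3333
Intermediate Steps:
o = -1
X = -3 (X = -3 + (0*(-3))*5 = -3 + 0*5 = -3 + 0 = -3)
1/X + A(20, o) = 1/(-3) - 1 = -⅓ - 1 = -4/3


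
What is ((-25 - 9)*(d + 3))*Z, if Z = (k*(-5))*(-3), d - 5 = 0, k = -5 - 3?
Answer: 32640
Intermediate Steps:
k = -8
d = 5 (d = 5 + 0 = 5)
Z = -120 (Z = -8*(-5)*(-3) = 40*(-3) = -120)
((-25 - 9)*(d + 3))*Z = ((-25 - 9)*(5 + 3))*(-120) = -34*8*(-120) = -272*(-120) = 32640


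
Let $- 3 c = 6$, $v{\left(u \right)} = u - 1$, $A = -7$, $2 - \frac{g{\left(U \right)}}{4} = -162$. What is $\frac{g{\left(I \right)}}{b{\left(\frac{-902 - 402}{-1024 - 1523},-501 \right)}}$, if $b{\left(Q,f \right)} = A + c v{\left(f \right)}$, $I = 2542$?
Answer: $\frac{656}{997} \approx 0.65797$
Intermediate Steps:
$g{\left(U \right)} = 656$ ($g{\left(U \right)} = 8 - -648 = 8 + 648 = 656$)
$v{\left(u \right)} = -1 + u$ ($v{\left(u \right)} = u - 1 = -1 + u$)
$c = -2$ ($c = \left(- \frac{1}{3}\right) 6 = -2$)
$b{\left(Q,f \right)} = -5 - 2 f$ ($b{\left(Q,f \right)} = -7 - 2 \left(-1 + f\right) = -7 - \left(-2 + 2 f\right) = -5 - 2 f$)
$\frac{g{\left(I \right)}}{b{\left(\frac{-902 - 402}{-1024 - 1523},-501 \right)}} = \frac{656}{-5 - -1002} = \frac{656}{-5 + 1002} = \frac{656}{997}$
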